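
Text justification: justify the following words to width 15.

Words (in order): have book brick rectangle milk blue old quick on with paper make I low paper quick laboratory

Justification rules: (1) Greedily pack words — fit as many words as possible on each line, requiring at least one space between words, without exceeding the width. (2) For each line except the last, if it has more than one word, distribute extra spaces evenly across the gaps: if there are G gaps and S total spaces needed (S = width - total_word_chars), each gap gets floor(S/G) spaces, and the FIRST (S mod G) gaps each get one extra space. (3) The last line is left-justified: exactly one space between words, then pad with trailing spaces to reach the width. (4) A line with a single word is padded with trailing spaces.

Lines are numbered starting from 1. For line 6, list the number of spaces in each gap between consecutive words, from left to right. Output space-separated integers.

Line 1: ['have', 'book', 'brick'] (min_width=15, slack=0)
Line 2: ['rectangle', 'milk'] (min_width=14, slack=1)
Line 3: ['blue', 'old', 'quick'] (min_width=14, slack=1)
Line 4: ['on', 'with', 'paper'] (min_width=13, slack=2)
Line 5: ['make', 'I', 'low'] (min_width=10, slack=5)
Line 6: ['paper', 'quick'] (min_width=11, slack=4)
Line 7: ['laboratory'] (min_width=10, slack=5)

Answer: 5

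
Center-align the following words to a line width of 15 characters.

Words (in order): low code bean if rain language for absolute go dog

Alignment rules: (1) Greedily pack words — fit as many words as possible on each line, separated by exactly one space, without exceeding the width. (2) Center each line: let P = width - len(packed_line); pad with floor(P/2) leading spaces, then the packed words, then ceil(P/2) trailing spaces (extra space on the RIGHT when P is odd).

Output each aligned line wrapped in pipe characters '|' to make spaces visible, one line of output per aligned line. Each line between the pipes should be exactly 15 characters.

Line 1: ['low', 'code', 'bean'] (min_width=13, slack=2)
Line 2: ['if', 'rain'] (min_width=7, slack=8)
Line 3: ['language', 'for'] (min_width=12, slack=3)
Line 4: ['absolute', 'go', 'dog'] (min_width=15, slack=0)

Answer: | low code bean |
|    if rain    |
| language for  |
|absolute go dog|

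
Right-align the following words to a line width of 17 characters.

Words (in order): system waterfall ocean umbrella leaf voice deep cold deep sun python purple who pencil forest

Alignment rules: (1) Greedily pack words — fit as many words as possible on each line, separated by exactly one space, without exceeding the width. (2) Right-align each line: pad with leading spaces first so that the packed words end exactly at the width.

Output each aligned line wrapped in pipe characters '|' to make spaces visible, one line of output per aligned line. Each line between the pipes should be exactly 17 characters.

Line 1: ['system', 'waterfall'] (min_width=16, slack=1)
Line 2: ['ocean', 'umbrella'] (min_width=14, slack=3)
Line 3: ['leaf', 'voice', 'deep'] (min_width=15, slack=2)
Line 4: ['cold', 'deep', 'sun'] (min_width=13, slack=4)
Line 5: ['python', 'purple', 'who'] (min_width=17, slack=0)
Line 6: ['pencil', 'forest'] (min_width=13, slack=4)

Answer: | system waterfall|
|   ocean umbrella|
|  leaf voice deep|
|    cold deep sun|
|python purple who|
|    pencil forest|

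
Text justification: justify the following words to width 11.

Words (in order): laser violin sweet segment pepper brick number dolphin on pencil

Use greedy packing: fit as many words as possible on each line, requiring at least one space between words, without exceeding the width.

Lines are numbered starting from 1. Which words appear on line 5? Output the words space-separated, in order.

Answer: pepper

Derivation:
Line 1: ['laser'] (min_width=5, slack=6)
Line 2: ['violin'] (min_width=6, slack=5)
Line 3: ['sweet'] (min_width=5, slack=6)
Line 4: ['segment'] (min_width=7, slack=4)
Line 5: ['pepper'] (min_width=6, slack=5)
Line 6: ['brick'] (min_width=5, slack=6)
Line 7: ['number'] (min_width=6, slack=5)
Line 8: ['dolphin', 'on'] (min_width=10, slack=1)
Line 9: ['pencil'] (min_width=6, slack=5)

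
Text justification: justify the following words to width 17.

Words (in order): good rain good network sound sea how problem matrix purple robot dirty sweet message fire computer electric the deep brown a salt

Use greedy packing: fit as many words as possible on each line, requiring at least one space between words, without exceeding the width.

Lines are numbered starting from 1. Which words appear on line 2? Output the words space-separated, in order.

Line 1: ['good', 'rain', 'good'] (min_width=14, slack=3)
Line 2: ['network', 'sound', 'sea'] (min_width=17, slack=0)
Line 3: ['how', 'problem'] (min_width=11, slack=6)
Line 4: ['matrix', 'purple'] (min_width=13, slack=4)
Line 5: ['robot', 'dirty', 'sweet'] (min_width=17, slack=0)
Line 6: ['message', 'fire'] (min_width=12, slack=5)
Line 7: ['computer', 'electric'] (min_width=17, slack=0)
Line 8: ['the', 'deep', 'brown', 'a'] (min_width=16, slack=1)
Line 9: ['salt'] (min_width=4, slack=13)

Answer: network sound sea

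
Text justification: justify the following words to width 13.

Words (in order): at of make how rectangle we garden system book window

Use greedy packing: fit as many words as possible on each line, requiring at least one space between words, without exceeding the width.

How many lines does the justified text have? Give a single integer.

Line 1: ['at', 'of', 'make'] (min_width=10, slack=3)
Line 2: ['how', 'rectangle'] (min_width=13, slack=0)
Line 3: ['we', 'garden'] (min_width=9, slack=4)
Line 4: ['system', 'book'] (min_width=11, slack=2)
Line 5: ['window'] (min_width=6, slack=7)
Total lines: 5

Answer: 5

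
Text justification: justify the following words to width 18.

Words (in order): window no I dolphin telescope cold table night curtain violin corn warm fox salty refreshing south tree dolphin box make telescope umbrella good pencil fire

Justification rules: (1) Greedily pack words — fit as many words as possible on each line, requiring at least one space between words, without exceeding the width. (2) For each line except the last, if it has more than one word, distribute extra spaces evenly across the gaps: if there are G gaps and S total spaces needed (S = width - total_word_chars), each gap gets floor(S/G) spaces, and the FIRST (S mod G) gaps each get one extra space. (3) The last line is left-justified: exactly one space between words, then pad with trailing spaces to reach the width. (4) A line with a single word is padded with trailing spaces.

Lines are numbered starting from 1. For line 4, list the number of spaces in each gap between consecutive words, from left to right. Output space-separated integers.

Line 1: ['window', 'no', 'I'] (min_width=11, slack=7)
Line 2: ['dolphin', 'telescope'] (min_width=17, slack=1)
Line 3: ['cold', 'table', 'night'] (min_width=16, slack=2)
Line 4: ['curtain', 'violin'] (min_width=14, slack=4)
Line 5: ['corn', 'warm', 'fox'] (min_width=13, slack=5)
Line 6: ['salty', 'refreshing'] (min_width=16, slack=2)
Line 7: ['south', 'tree', 'dolphin'] (min_width=18, slack=0)
Line 8: ['box', 'make', 'telescope'] (min_width=18, slack=0)
Line 9: ['umbrella', 'good'] (min_width=13, slack=5)
Line 10: ['pencil', 'fire'] (min_width=11, slack=7)

Answer: 5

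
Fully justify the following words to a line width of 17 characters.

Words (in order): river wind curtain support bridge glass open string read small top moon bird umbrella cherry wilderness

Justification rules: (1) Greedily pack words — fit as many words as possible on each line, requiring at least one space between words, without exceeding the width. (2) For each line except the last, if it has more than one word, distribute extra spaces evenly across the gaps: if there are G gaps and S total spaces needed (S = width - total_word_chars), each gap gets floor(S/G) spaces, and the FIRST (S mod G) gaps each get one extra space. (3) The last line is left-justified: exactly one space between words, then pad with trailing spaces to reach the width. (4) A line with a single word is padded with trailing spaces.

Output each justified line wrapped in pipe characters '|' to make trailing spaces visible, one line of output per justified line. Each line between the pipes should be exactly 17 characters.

Answer: |river        wind|
|curtain   support|
|bridge glass open|
|string read small|
|top   moon   bird|
|umbrella   cherry|
|wilderness       |

Derivation:
Line 1: ['river', 'wind'] (min_width=10, slack=7)
Line 2: ['curtain', 'support'] (min_width=15, slack=2)
Line 3: ['bridge', 'glass', 'open'] (min_width=17, slack=0)
Line 4: ['string', 'read', 'small'] (min_width=17, slack=0)
Line 5: ['top', 'moon', 'bird'] (min_width=13, slack=4)
Line 6: ['umbrella', 'cherry'] (min_width=15, slack=2)
Line 7: ['wilderness'] (min_width=10, slack=7)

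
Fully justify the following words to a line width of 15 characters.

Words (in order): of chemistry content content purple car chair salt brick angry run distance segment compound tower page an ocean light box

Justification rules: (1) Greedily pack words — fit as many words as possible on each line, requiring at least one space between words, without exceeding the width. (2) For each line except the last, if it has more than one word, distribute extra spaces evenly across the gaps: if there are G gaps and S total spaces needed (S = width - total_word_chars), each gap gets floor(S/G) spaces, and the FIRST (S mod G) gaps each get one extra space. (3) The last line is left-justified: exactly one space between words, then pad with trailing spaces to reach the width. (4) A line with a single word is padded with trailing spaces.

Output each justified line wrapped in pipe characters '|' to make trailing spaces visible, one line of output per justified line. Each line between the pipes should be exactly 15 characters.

Line 1: ['of', 'chemistry'] (min_width=12, slack=3)
Line 2: ['content', 'content'] (min_width=15, slack=0)
Line 3: ['purple', 'car'] (min_width=10, slack=5)
Line 4: ['chair', 'salt'] (min_width=10, slack=5)
Line 5: ['brick', 'angry', 'run'] (min_width=15, slack=0)
Line 6: ['distance'] (min_width=8, slack=7)
Line 7: ['segment'] (min_width=7, slack=8)
Line 8: ['compound', 'tower'] (min_width=14, slack=1)
Line 9: ['page', 'an', 'ocean'] (min_width=13, slack=2)
Line 10: ['light', 'box'] (min_width=9, slack=6)

Answer: |of    chemistry|
|content content|
|purple      car|
|chair      salt|
|brick angry run|
|distance       |
|segment        |
|compound  tower|
|page  an  ocean|
|light box      |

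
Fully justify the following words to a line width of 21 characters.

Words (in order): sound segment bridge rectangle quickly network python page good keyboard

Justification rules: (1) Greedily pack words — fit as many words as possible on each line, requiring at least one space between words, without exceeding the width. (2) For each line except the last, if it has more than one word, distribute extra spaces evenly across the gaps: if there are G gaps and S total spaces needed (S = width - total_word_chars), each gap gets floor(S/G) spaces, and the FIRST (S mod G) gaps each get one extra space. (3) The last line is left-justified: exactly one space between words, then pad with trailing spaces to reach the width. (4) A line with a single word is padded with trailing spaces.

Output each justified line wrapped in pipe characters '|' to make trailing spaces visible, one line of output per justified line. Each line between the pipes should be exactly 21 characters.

Line 1: ['sound', 'segment', 'bridge'] (min_width=20, slack=1)
Line 2: ['rectangle', 'quickly'] (min_width=17, slack=4)
Line 3: ['network', 'python', 'page'] (min_width=19, slack=2)
Line 4: ['good', 'keyboard'] (min_width=13, slack=8)

Answer: |sound  segment bridge|
|rectangle     quickly|
|network  python  page|
|good keyboard        |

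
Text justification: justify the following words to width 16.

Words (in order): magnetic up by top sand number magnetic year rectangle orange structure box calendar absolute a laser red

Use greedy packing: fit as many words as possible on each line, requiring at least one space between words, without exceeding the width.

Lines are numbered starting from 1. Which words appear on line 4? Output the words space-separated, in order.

Line 1: ['magnetic', 'up', 'by'] (min_width=14, slack=2)
Line 2: ['top', 'sand', 'number'] (min_width=15, slack=1)
Line 3: ['magnetic', 'year'] (min_width=13, slack=3)
Line 4: ['rectangle', 'orange'] (min_width=16, slack=0)
Line 5: ['structure', 'box'] (min_width=13, slack=3)
Line 6: ['calendar'] (min_width=8, slack=8)
Line 7: ['absolute', 'a', 'laser'] (min_width=16, slack=0)
Line 8: ['red'] (min_width=3, slack=13)

Answer: rectangle orange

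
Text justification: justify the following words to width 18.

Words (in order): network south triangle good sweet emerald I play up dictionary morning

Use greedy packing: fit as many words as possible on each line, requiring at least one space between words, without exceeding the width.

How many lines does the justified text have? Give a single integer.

Answer: 5

Derivation:
Line 1: ['network', 'south'] (min_width=13, slack=5)
Line 2: ['triangle', 'good'] (min_width=13, slack=5)
Line 3: ['sweet', 'emerald', 'I'] (min_width=15, slack=3)
Line 4: ['play', 'up', 'dictionary'] (min_width=18, slack=0)
Line 5: ['morning'] (min_width=7, slack=11)
Total lines: 5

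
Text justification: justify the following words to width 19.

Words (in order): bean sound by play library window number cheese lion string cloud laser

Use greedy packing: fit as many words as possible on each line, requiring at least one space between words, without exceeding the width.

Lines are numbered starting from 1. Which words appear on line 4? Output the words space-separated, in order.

Answer: string cloud laser

Derivation:
Line 1: ['bean', 'sound', 'by', 'play'] (min_width=18, slack=1)
Line 2: ['library', 'window'] (min_width=14, slack=5)
Line 3: ['number', 'cheese', 'lion'] (min_width=18, slack=1)
Line 4: ['string', 'cloud', 'laser'] (min_width=18, slack=1)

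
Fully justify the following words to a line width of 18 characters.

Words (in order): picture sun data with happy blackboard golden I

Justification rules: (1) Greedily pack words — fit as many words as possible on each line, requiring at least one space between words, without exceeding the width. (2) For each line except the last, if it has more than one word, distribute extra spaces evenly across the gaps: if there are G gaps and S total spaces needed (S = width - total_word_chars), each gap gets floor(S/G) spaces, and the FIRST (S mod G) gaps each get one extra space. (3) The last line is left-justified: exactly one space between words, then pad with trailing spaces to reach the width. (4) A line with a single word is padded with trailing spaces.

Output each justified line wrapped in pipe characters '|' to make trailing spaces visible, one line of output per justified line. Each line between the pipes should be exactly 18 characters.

Line 1: ['picture', 'sun', 'data'] (min_width=16, slack=2)
Line 2: ['with', 'happy'] (min_width=10, slack=8)
Line 3: ['blackboard', 'golden'] (min_width=17, slack=1)
Line 4: ['I'] (min_width=1, slack=17)

Answer: |picture  sun  data|
|with         happy|
|blackboard  golden|
|I                 |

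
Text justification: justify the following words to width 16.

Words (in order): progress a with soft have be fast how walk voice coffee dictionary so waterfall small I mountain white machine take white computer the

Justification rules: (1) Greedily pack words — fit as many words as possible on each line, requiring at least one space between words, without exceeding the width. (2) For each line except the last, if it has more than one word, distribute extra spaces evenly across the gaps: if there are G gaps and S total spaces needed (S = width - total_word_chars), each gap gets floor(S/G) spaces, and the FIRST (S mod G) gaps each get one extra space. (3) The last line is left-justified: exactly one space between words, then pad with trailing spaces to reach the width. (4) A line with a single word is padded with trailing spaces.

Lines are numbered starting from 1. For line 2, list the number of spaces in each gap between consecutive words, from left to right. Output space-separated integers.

Line 1: ['progress', 'a', 'with'] (min_width=15, slack=1)
Line 2: ['soft', 'have', 'be'] (min_width=12, slack=4)
Line 3: ['fast', 'how', 'walk'] (min_width=13, slack=3)
Line 4: ['voice', 'coffee'] (min_width=12, slack=4)
Line 5: ['dictionary', 'so'] (min_width=13, slack=3)
Line 6: ['waterfall', 'small'] (min_width=15, slack=1)
Line 7: ['I', 'mountain', 'white'] (min_width=16, slack=0)
Line 8: ['machine', 'take'] (min_width=12, slack=4)
Line 9: ['white', 'computer'] (min_width=14, slack=2)
Line 10: ['the'] (min_width=3, slack=13)

Answer: 3 3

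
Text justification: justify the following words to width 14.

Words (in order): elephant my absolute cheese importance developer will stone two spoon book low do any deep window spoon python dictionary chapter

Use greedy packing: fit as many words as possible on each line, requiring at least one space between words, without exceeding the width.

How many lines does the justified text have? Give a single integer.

Line 1: ['elephant', 'my'] (min_width=11, slack=3)
Line 2: ['absolute'] (min_width=8, slack=6)
Line 3: ['cheese'] (min_width=6, slack=8)
Line 4: ['importance'] (min_width=10, slack=4)
Line 5: ['developer', 'will'] (min_width=14, slack=0)
Line 6: ['stone', 'two'] (min_width=9, slack=5)
Line 7: ['spoon', 'book', 'low'] (min_width=14, slack=0)
Line 8: ['do', 'any', 'deep'] (min_width=11, slack=3)
Line 9: ['window', 'spoon'] (min_width=12, slack=2)
Line 10: ['python'] (min_width=6, slack=8)
Line 11: ['dictionary'] (min_width=10, slack=4)
Line 12: ['chapter'] (min_width=7, slack=7)
Total lines: 12

Answer: 12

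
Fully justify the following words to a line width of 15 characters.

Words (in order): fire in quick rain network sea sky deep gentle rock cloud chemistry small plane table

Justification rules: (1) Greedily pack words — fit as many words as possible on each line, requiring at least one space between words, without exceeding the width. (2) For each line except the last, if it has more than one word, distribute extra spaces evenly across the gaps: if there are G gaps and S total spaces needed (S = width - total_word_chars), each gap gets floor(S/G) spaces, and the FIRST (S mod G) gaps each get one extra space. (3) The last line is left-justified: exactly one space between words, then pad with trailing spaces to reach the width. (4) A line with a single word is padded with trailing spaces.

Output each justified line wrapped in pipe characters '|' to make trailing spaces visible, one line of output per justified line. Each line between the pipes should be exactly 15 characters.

Answer: |fire  in  quick|
|rain    network|
|sea   sky  deep|
|gentle     rock|
|cloud chemistry|
|small     plane|
|table          |

Derivation:
Line 1: ['fire', 'in', 'quick'] (min_width=13, slack=2)
Line 2: ['rain', 'network'] (min_width=12, slack=3)
Line 3: ['sea', 'sky', 'deep'] (min_width=12, slack=3)
Line 4: ['gentle', 'rock'] (min_width=11, slack=4)
Line 5: ['cloud', 'chemistry'] (min_width=15, slack=0)
Line 6: ['small', 'plane'] (min_width=11, slack=4)
Line 7: ['table'] (min_width=5, slack=10)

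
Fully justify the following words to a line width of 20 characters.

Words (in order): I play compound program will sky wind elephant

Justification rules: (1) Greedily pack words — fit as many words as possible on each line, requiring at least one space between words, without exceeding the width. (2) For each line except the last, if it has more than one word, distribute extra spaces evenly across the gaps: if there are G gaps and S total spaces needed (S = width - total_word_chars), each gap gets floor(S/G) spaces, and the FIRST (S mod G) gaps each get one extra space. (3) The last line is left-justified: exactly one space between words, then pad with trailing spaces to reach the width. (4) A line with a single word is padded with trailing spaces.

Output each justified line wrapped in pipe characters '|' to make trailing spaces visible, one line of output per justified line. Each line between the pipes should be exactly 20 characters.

Answer: |I    play   compound|
|program   will   sky|
|wind elephant       |

Derivation:
Line 1: ['I', 'play', 'compound'] (min_width=15, slack=5)
Line 2: ['program', 'will', 'sky'] (min_width=16, slack=4)
Line 3: ['wind', 'elephant'] (min_width=13, slack=7)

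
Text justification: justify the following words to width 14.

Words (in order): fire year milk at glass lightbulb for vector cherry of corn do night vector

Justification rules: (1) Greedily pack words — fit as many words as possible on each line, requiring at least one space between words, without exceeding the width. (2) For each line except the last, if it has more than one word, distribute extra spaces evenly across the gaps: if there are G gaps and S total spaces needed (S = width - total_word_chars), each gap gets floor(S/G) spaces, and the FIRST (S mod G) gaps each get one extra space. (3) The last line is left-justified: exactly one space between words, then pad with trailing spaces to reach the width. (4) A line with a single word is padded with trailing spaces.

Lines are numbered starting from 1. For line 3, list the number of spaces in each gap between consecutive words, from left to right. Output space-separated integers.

Line 1: ['fire', 'year', 'milk'] (min_width=14, slack=0)
Line 2: ['at', 'glass'] (min_width=8, slack=6)
Line 3: ['lightbulb', 'for'] (min_width=13, slack=1)
Line 4: ['vector', 'cherry'] (min_width=13, slack=1)
Line 5: ['of', 'corn', 'do'] (min_width=10, slack=4)
Line 6: ['night', 'vector'] (min_width=12, slack=2)

Answer: 2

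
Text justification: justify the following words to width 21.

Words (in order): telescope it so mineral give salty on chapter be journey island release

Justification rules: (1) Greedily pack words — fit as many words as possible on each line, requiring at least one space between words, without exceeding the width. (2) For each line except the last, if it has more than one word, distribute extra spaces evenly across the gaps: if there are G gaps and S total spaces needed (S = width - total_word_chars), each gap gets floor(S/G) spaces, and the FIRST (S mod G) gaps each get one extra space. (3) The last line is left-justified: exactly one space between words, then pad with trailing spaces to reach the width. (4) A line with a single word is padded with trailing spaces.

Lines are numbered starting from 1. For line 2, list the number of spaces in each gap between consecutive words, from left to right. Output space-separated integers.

Answer: 1 1 1

Derivation:
Line 1: ['telescope', 'it', 'so'] (min_width=15, slack=6)
Line 2: ['mineral', 'give', 'salty', 'on'] (min_width=21, slack=0)
Line 3: ['chapter', 'be', 'journey'] (min_width=18, slack=3)
Line 4: ['island', 'release'] (min_width=14, slack=7)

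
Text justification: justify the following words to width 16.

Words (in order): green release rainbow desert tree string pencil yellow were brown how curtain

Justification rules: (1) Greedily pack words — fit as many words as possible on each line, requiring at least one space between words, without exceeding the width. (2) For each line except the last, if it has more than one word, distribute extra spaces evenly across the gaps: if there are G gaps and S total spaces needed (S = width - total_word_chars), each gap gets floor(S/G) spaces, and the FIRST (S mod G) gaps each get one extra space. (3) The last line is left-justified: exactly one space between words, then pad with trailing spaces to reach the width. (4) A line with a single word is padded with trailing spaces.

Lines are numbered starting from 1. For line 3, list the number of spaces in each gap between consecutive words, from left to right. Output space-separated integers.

Line 1: ['green', 'release'] (min_width=13, slack=3)
Line 2: ['rainbow', 'desert'] (min_width=14, slack=2)
Line 3: ['tree', 'string'] (min_width=11, slack=5)
Line 4: ['pencil', 'yellow'] (min_width=13, slack=3)
Line 5: ['were', 'brown', 'how'] (min_width=14, slack=2)
Line 6: ['curtain'] (min_width=7, slack=9)

Answer: 6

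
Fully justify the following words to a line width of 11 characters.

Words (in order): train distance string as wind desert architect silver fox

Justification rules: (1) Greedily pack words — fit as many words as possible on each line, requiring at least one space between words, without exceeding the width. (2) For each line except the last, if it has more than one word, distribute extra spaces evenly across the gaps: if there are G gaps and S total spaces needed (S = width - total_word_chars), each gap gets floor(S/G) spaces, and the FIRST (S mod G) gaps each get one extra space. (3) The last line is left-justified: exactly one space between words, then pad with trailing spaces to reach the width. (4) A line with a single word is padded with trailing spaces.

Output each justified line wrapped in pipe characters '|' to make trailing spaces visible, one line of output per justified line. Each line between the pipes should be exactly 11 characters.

Answer: |train      |
|distance   |
|string   as|
|wind desert|
|architect  |
|silver fox |

Derivation:
Line 1: ['train'] (min_width=5, slack=6)
Line 2: ['distance'] (min_width=8, slack=3)
Line 3: ['string', 'as'] (min_width=9, slack=2)
Line 4: ['wind', 'desert'] (min_width=11, slack=0)
Line 5: ['architect'] (min_width=9, slack=2)
Line 6: ['silver', 'fox'] (min_width=10, slack=1)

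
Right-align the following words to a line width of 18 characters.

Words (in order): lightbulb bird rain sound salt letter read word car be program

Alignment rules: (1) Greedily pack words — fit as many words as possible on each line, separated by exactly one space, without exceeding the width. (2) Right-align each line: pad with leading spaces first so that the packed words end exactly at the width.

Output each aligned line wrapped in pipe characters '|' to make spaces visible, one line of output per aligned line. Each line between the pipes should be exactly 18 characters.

Answer: |    lightbulb bird|
|   rain sound salt|
|  letter read word|
|    car be program|

Derivation:
Line 1: ['lightbulb', 'bird'] (min_width=14, slack=4)
Line 2: ['rain', 'sound', 'salt'] (min_width=15, slack=3)
Line 3: ['letter', 'read', 'word'] (min_width=16, slack=2)
Line 4: ['car', 'be', 'program'] (min_width=14, slack=4)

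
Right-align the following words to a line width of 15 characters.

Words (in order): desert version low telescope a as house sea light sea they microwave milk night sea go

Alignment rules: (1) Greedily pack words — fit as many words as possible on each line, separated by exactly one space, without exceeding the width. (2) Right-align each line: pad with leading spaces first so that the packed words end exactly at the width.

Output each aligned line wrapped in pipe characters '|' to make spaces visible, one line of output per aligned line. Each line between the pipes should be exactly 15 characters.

Line 1: ['desert', 'version'] (min_width=14, slack=1)
Line 2: ['low', 'telescope', 'a'] (min_width=15, slack=0)
Line 3: ['as', 'house', 'sea'] (min_width=12, slack=3)
Line 4: ['light', 'sea', 'they'] (min_width=14, slack=1)
Line 5: ['microwave', 'milk'] (min_width=14, slack=1)
Line 6: ['night', 'sea', 'go'] (min_width=12, slack=3)

Answer: | desert version|
|low telescope a|
|   as house sea|
| light sea they|
| microwave milk|
|   night sea go|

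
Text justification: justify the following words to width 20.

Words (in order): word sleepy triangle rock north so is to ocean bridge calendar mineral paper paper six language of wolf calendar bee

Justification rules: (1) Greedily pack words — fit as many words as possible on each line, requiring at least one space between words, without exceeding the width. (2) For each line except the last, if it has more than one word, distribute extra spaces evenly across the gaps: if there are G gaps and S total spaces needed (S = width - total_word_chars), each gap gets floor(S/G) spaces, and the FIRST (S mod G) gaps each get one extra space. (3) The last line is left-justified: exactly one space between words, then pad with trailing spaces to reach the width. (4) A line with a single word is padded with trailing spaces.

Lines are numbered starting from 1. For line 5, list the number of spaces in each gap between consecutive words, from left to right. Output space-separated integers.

Line 1: ['word', 'sleepy', 'triangle'] (min_width=20, slack=0)
Line 2: ['rock', 'north', 'so', 'is', 'to'] (min_width=19, slack=1)
Line 3: ['ocean', 'bridge'] (min_width=12, slack=8)
Line 4: ['calendar', 'mineral'] (min_width=16, slack=4)
Line 5: ['paper', 'paper', 'six'] (min_width=15, slack=5)
Line 6: ['language', 'of', 'wolf'] (min_width=16, slack=4)
Line 7: ['calendar', 'bee'] (min_width=12, slack=8)

Answer: 4 3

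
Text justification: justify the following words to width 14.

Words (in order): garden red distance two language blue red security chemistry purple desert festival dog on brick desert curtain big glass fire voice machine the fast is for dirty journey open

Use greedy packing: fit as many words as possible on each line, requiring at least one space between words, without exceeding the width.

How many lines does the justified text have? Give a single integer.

Answer: 14

Derivation:
Line 1: ['garden', 'red'] (min_width=10, slack=4)
Line 2: ['distance', 'two'] (min_width=12, slack=2)
Line 3: ['language', 'blue'] (min_width=13, slack=1)
Line 4: ['red', 'security'] (min_width=12, slack=2)
Line 5: ['chemistry'] (min_width=9, slack=5)
Line 6: ['purple', 'desert'] (min_width=13, slack=1)
Line 7: ['festival', 'dog'] (min_width=12, slack=2)
Line 8: ['on', 'brick'] (min_width=8, slack=6)
Line 9: ['desert', 'curtain'] (min_width=14, slack=0)
Line 10: ['big', 'glass', 'fire'] (min_width=14, slack=0)
Line 11: ['voice', 'machine'] (min_width=13, slack=1)
Line 12: ['the', 'fast', 'is'] (min_width=11, slack=3)
Line 13: ['for', 'dirty'] (min_width=9, slack=5)
Line 14: ['journey', 'open'] (min_width=12, slack=2)
Total lines: 14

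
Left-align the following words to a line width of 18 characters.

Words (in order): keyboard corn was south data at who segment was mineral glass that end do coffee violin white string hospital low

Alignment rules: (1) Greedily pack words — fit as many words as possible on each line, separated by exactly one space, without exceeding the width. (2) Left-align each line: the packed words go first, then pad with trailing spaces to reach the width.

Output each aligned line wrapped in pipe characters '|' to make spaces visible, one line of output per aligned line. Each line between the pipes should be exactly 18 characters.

Answer: |keyboard corn was |
|south data at who |
|segment was       |
|mineral glass that|
|end do coffee     |
|violin white      |
|string hospital   |
|low               |

Derivation:
Line 1: ['keyboard', 'corn', 'was'] (min_width=17, slack=1)
Line 2: ['south', 'data', 'at', 'who'] (min_width=17, slack=1)
Line 3: ['segment', 'was'] (min_width=11, slack=7)
Line 4: ['mineral', 'glass', 'that'] (min_width=18, slack=0)
Line 5: ['end', 'do', 'coffee'] (min_width=13, slack=5)
Line 6: ['violin', 'white'] (min_width=12, slack=6)
Line 7: ['string', 'hospital'] (min_width=15, slack=3)
Line 8: ['low'] (min_width=3, slack=15)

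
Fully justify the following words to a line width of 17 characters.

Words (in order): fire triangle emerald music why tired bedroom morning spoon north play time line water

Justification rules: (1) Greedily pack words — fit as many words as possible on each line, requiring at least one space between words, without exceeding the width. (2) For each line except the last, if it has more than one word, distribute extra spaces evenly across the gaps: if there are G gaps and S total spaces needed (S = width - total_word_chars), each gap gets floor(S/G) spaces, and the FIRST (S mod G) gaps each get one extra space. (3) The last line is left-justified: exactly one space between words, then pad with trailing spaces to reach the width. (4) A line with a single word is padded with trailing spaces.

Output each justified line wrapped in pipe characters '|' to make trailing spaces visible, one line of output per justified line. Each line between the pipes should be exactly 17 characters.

Line 1: ['fire', 'triangle'] (min_width=13, slack=4)
Line 2: ['emerald', 'music', 'why'] (min_width=17, slack=0)
Line 3: ['tired', 'bedroom'] (min_width=13, slack=4)
Line 4: ['morning', 'spoon'] (min_width=13, slack=4)
Line 5: ['north', 'play', 'time'] (min_width=15, slack=2)
Line 6: ['line', 'water'] (min_width=10, slack=7)

Answer: |fire     triangle|
|emerald music why|
|tired     bedroom|
|morning     spoon|
|north  play  time|
|line water       |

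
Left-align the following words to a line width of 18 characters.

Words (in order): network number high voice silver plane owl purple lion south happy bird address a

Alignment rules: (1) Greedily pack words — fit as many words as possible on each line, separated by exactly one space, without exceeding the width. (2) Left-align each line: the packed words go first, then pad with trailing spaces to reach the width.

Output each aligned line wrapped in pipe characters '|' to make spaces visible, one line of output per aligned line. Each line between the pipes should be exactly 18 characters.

Answer: |network number    |
|high voice silver |
|plane owl purple  |
|lion south happy  |
|bird address a    |

Derivation:
Line 1: ['network', 'number'] (min_width=14, slack=4)
Line 2: ['high', 'voice', 'silver'] (min_width=17, slack=1)
Line 3: ['plane', 'owl', 'purple'] (min_width=16, slack=2)
Line 4: ['lion', 'south', 'happy'] (min_width=16, slack=2)
Line 5: ['bird', 'address', 'a'] (min_width=14, slack=4)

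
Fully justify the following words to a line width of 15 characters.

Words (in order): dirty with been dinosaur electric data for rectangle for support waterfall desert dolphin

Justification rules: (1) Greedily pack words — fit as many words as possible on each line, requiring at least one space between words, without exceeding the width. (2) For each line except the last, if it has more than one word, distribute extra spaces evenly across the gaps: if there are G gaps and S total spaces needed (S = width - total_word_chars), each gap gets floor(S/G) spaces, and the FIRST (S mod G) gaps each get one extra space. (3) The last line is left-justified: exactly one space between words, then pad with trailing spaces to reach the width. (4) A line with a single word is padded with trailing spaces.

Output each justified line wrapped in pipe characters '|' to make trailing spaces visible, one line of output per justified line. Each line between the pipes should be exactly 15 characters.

Answer: |dirty with been|
|dinosaur       |
|electric   data|
|for   rectangle|
|for     support|
|waterfall      |
|desert dolphin |

Derivation:
Line 1: ['dirty', 'with', 'been'] (min_width=15, slack=0)
Line 2: ['dinosaur'] (min_width=8, slack=7)
Line 3: ['electric', 'data'] (min_width=13, slack=2)
Line 4: ['for', 'rectangle'] (min_width=13, slack=2)
Line 5: ['for', 'support'] (min_width=11, slack=4)
Line 6: ['waterfall'] (min_width=9, slack=6)
Line 7: ['desert', 'dolphin'] (min_width=14, slack=1)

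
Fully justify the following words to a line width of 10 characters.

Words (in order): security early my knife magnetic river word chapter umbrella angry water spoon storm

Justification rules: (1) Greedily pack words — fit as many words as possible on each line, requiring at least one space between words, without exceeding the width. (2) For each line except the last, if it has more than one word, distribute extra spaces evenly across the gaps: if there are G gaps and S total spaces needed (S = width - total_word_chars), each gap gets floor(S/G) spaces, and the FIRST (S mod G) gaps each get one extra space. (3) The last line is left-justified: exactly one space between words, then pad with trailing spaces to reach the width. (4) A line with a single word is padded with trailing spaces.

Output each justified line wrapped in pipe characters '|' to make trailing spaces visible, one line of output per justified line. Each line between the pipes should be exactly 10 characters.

Answer: |security  |
|early   my|
|knife     |
|magnetic  |
|river word|
|chapter   |
|umbrella  |
|angry     |
|water     |
|spoon     |
|storm     |

Derivation:
Line 1: ['security'] (min_width=8, slack=2)
Line 2: ['early', 'my'] (min_width=8, slack=2)
Line 3: ['knife'] (min_width=5, slack=5)
Line 4: ['magnetic'] (min_width=8, slack=2)
Line 5: ['river', 'word'] (min_width=10, slack=0)
Line 6: ['chapter'] (min_width=7, slack=3)
Line 7: ['umbrella'] (min_width=8, slack=2)
Line 8: ['angry'] (min_width=5, slack=5)
Line 9: ['water'] (min_width=5, slack=5)
Line 10: ['spoon'] (min_width=5, slack=5)
Line 11: ['storm'] (min_width=5, slack=5)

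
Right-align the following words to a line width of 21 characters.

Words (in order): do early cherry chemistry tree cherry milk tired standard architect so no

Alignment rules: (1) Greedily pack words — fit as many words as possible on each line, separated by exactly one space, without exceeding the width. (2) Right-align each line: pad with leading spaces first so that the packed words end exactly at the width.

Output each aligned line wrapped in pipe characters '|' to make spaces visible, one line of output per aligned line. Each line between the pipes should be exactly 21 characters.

Line 1: ['do', 'early', 'cherry'] (min_width=15, slack=6)
Line 2: ['chemistry', 'tree', 'cherry'] (min_width=21, slack=0)
Line 3: ['milk', 'tired', 'standard'] (min_width=19, slack=2)
Line 4: ['architect', 'so', 'no'] (min_width=15, slack=6)

Answer: |      do early cherry|
|chemistry tree cherry|
|  milk tired standard|
|      architect so no|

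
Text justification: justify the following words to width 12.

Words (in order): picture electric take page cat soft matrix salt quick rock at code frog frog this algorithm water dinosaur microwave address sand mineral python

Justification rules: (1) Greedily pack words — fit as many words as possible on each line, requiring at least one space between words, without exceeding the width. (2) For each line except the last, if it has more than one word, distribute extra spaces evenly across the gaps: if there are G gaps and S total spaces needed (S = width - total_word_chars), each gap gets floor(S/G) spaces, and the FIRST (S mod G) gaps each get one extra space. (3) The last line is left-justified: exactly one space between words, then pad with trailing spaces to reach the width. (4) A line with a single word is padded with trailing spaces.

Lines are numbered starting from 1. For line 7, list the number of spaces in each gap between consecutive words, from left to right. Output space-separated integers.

Line 1: ['picture'] (min_width=7, slack=5)
Line 2: ['electric'] (min_width=8, slack=4)
Line 3: ['take', 'page'] (min_width=9, slack=3)
Line 4: ['cat', 'soft'] (min_width=8, slack=4)
Line 5: ['matrix', 'salt'] (min_width=11, slack=1)
Line 6: ['quick', 'rock'] (min_width=10, slack=2)
Line 7: ['at', 'code', 'frog'] (min_width=12, slack=0)
Line 8: ['frog', 'this'] (min_width=9, slack=3)
Line 9: ['algorithm'] (min_width=9, slack=3)
Line 10: ['water'] (min_width=5, slack=7)
Line 11: ['dinosaur'] (min_width=8, slack=4)
Line 12: ['microwave'] (min_width=9, slack=3)
Line 13: ['address', 'sand'] (min_width=12, slack=0)
Line 14: ['mineral'] (min_width=7, slack=5)
Line 15: ['python'] (min_width=6, slack=6)

Answer: 1 1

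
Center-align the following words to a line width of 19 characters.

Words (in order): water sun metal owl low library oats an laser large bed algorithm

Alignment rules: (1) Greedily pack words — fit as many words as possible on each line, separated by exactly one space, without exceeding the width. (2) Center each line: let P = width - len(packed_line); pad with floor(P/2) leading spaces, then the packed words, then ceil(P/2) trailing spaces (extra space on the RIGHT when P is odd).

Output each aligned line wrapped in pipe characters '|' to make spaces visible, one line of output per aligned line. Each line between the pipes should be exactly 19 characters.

Line 1: ['water', 'sun', 'metal', 'owl'] (min_width=19, slack=0)
Line 2: ['low', 'library', 'oats', 'an'] (min_width=19, slack=0)
Line 3: ['laser', 'large', 'bed'] (min_width=15, slack=4)
Line 4: ['algorithm'] (min_width=9, slack=10)

Answer: |water sun metal owl|
|low library oats an|
|  laser large bed  |
|     algorithm     |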